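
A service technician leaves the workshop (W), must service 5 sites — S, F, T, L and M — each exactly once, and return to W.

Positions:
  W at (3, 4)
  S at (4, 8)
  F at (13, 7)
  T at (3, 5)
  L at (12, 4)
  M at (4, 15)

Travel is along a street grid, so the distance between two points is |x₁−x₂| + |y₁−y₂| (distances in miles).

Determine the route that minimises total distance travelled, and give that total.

42 miles — the shortest possible round trip.

With 5 stops there are 5!/2 = 60 distinct round trips (a route and its reverse cost the same).
W→S→F→T→L→M→W: 5+10+12+10+19+12 = 68
W→S→F→T→M→L→W: 5+10+12+11+19+9 = 66
W→S→F→L→T→M→W: 5+10+4+10+11+12 = 52
W→S→F→L→M→T→W: 5+10+4+19+11+1 = 50
W→S→F→M→T→L→W: 5+10+17+11+10+9 = 62
W→S→F→M→L→T→W: 5+10+17+19+10+1 = 62
W→S→T→F→L→M→W: 5+4+12+4+19+12 = 56
W→S→T→F→M→L→W: 5+4+12+17+19+9 = 66
W→S→T→L→F→M→W: 5+4+10+4+17+12 = 52
W→S→T→L→M→F→W: 5+4+10+19+17+13 = 68
W→S→T→M→F→L→W: 5+4+11+17+4+9 = 50
W→S→T→M→L→F→W: 5+4+11+19+4+13 = 56
W→S→L→F→T→M→W: 5+12+4+12+11+12 = 56
W→S→L→F→M→T→W: 5+12+4+17+11+1 = 50
… (46 more)
W→T→S→M→F→L→W: 1+4+7+17+4+9 = 42  ← best
The minimum is 42.
One optimal route: W → T → S → M → F → L → W (or its reverse).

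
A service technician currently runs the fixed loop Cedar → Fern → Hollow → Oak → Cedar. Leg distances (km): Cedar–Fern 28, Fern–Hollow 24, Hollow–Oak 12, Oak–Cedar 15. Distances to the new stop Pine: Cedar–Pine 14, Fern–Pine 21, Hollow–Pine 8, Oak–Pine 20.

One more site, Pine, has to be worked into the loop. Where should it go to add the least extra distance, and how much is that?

Adding 5 km by placing Pine on the Fern–Hollow leg.

Insertion cost between consecutive stops i–j is d(i,Pine) + d(Pine,j) − d(i,j):
  between Cedar and Fern: 14 + 21 − 28 = 7
  between Fern and Hollow: 21 + 8 − 24 = 5
  between Hollow and Oak: 8 + 20 − 12 = 16
  between Oak and Cedar: 20 + 14 − 15 = 19
Cheapest insertion is between Fern and Hollow, adding 5.
New total = 79 + 5 = 84.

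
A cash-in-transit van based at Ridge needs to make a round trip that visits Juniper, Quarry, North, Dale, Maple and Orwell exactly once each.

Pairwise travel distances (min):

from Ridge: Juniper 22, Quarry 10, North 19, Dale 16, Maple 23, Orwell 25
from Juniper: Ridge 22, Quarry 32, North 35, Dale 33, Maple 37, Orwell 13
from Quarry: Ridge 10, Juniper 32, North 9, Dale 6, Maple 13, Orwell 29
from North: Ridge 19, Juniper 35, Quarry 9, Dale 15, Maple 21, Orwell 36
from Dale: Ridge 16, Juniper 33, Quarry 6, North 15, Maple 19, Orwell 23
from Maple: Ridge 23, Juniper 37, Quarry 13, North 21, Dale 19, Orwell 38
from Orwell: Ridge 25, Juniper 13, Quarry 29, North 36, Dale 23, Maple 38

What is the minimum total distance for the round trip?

Ridge→Juniper→Quarry→North→Dale→Maple→Orwell→Ridge: 22+32+9+15+19+38+25 = 160
Ridge→Juniper→Quarry→North→Dale→Orwell→Maple→Ridge: 22+32+9+15+23+38+23 = 162
Ridge→Juniper→Quarry→North→Maple→Dale→Orwell→Ridge: 22+32+9+21+19+23+25 = 151
Ridge→Juniper→Quarry→North→Maple→Orwell→Dale→Ridge: 22+32+9+21+38+23+16 = 161
Ridge→Juniper→Quarry→North→Orwell→Dale→Maple→Ridge: 22+32+9+36+23+19+23 = 164
Ridge→Juniper→Quarry→North→Orwell→Maple→Dale→Ridge: 22+32+9+36+38+19+16 = 172
Ridge→Juniper→Quarry→Dale→North→Maple→Orwell→Ridge: 22+32+6+15+21+38+25 = 159
Ridge→Juniper→Quarry→Dale→North→Orwell→Maple→Ridge: 22+32+6+15+36+38+23 = 172
… (352 more)
Ridge→Juniper→Orwell→Dale→Quarry→North→Maple→Ridge: 22+13+23+6+9+21+23 = 117  ← best
The minimum is 117.
One optimal route: Ridge → Juniper → Orwell → Dale → Quarry → North → Maple → Ridge (or its reverse).

Minimum total distance: 117 min.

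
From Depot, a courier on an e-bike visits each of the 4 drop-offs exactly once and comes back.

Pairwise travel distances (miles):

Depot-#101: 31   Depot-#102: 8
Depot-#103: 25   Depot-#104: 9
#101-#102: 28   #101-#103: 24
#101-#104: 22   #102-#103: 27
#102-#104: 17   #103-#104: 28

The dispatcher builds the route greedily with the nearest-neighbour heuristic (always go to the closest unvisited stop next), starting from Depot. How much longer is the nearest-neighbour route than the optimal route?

The nearest-neighbour route is 6 miles longer than optimal.

Depot: #102=8, #104=9, #103=25, #101=31 ⇒ #102
#102: #104=17, #103=27, #101=28 ⇒ #104
#104: #101=22, #103=28 ⇒ #101
#101: #103=24 ⇒ #103
NN route Depot → #102 → #104 → #101 → #103 → Depot costs 96.
Optimal: Depot → #102 → #103 → #101 → #104 → Depot costs 90 (by enumerating all 12 distinct tours).
Excess = 96 − 90 = 6.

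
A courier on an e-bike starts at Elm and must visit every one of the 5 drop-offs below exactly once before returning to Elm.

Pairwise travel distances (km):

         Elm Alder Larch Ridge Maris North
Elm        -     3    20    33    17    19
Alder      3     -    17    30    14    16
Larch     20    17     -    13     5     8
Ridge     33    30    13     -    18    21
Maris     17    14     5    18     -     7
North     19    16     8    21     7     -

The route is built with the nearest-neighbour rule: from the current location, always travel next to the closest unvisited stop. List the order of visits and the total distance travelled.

84 km along Elm → Alder → Maris → Larch → North → Ridge → Elm.

From Elm: distances to unvisited — Alder=3, Maris=17, North=19, Larch=20, Ridge=33. Nearest is Alder (3).
From Alder: distances to unvisited — Maris=14, North=16, Larch=17, Ridge=30. Nearest is Maris (14).
From Maris: distances to unvisited — Larch=5, North=7, Ridge=18. Nearest is Larch (5).
From Larch: distances to unvisited — North=8, Ridge=13. Nearest is North (8).
From North: distances to unvisited — Ridge=21. Nearest is Ridge (21).
Return Ridge→Elm: 33.
Total = 3 + 14 + 5 + 8 + 21 + 33 = 84.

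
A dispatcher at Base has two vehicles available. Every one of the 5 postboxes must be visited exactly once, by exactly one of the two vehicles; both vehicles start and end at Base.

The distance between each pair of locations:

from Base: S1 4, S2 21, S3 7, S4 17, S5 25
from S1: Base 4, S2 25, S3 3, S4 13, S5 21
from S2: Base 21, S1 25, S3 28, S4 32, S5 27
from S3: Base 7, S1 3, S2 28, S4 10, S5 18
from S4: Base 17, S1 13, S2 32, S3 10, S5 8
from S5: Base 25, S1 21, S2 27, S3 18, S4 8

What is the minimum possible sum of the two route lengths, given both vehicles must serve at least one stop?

Try each way of splitting the stops between the two vehicles (each non-empty) and, for each split, find the best tour for each vehicle:
  {S1} + {S2, S3, S4, S5}: 8 + 73 = 81
  {S2} + {S1, S3, S4, S5}: 42 + 50 = 92
  {S1, S2} + {S3, S4, S5}: 50 + 50 = 100
  {S3} + {S1, S2, S4, S5}: 14 + 73 = 87
  {S1, S3} + {S2, S4, S5}: 14 + 73 = 87
  {S2, S3} + {S1, S4, S5}: 56 + 50 = 106
  … (15 splits in total)
Best: vehicle 1 Base → S1 → Base = 8; vehicle 2 Base → S2 → S5 → S4 → S3 → Base = 73; combined 81.

81 — the smallest possible combined total.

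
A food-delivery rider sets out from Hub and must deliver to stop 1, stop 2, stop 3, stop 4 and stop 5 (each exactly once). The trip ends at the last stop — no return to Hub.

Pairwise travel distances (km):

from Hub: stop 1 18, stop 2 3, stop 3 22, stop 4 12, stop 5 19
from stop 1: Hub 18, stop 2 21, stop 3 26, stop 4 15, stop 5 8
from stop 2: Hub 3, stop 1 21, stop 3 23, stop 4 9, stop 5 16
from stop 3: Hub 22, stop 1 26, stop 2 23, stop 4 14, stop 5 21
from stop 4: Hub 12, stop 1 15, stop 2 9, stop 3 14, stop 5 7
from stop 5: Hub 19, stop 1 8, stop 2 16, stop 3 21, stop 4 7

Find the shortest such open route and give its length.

There are 5! = 120 possible orderings.
Hub→stop 1→stop 2→stop 3→stop 4→stop 5: 18+21+23+14+7 = 83
Hub→stop 1→stop 2→stop 3→stop 5→stop 4: 18+21+23+21+7 = 90
Hub→stop 1→stop 2→stop 4→stop 3→stop 5: 18+21+9+14+21 = 83
Hub→stop 1→stop 2→stop 4→stop 5→stop 3: 18+21+9+7+21 = 76
Hub→stop 1→stop 2→stop 5→stop 3→stop 4: 18+21+16+21+14 = 90
Hub→stop 1→stop 2→stop 5→stop 4→stop 3: 18+21+16+7+14 = 76
Hub→stop 1→stop 3→stop 2→stop 4→stop 5: 18+26+23+9+7 = 83
Hub→stop 1→stop 3→stop 2→stop 5→stop 4: 18+26+23+16+7 = 90
Hub→stop 1→stop 3→stop 4→stop 2→stop 5: 18+26+14+9+16 = 83
Hub→stop 1→stop 3→stop 4→stop 5→stop 2: 18+26+14+7+16 = 81
Hub→stop 1→stop 3→stop 5→stop 2→stop 4: 18+26+21+16+9 = 90
Hub→stop 1→stop 3→stop 5→stop 4→stop 2: 18+26+21+7+9 = 81
Hub→stop 1→stop 4→stop 2→stop 3→stop 5: 18+15+9+23+21 = 86
Hub→stop 1→stop 4→stop 2→stop 5→stop 3: 18+15+9+16+21 = 79
… (106 more)
Hub→stop 2→stop 1→stop 5→stop 4→stop 3: 3+21+8+7+14 = 53  ← best
The minimum is 53.
One shortest path: Hub → stop 2 → stop 1 → stop 5 → stop 4 → stop 3.

Minimum one-way distance = 53 km.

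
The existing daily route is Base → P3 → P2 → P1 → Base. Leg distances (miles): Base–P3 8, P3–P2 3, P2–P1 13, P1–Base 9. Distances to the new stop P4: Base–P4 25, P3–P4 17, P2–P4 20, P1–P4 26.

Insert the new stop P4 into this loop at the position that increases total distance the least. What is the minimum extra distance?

Insertion cost between consecutive stops i–j is d(i,P4) + d(P4,j) − d(i,j):
  between Base and P3: 25 + 17 − 8 = 34
  between P3 and P2: 17 + 20 − 3 = 34
  between P2 and P1: 20 + 26 − 13 = 33
  between P1 and Base: 26 + 25 − 9 = 42
Cheapest insertion is between P2 and P1, adding 33.
New total = 33 + 33 = 66.

+33 miles — insert P4 between P2 and P1.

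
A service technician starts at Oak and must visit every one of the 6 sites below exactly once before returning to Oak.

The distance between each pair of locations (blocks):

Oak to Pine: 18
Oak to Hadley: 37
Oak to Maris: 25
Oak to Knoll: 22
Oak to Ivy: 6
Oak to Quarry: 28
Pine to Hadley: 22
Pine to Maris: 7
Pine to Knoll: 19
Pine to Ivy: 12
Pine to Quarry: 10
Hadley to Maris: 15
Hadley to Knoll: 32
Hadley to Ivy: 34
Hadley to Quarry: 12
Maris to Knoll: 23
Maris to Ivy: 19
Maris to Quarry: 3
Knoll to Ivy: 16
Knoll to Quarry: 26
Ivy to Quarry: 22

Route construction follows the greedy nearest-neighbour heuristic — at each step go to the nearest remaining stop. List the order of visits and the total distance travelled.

From Oak: distances to unvisited — Ivy=6, Pine=18, Knoll=22, Maris=25, Quarry=28, Hadley=37. Nearest is Ivy (6).
From Ivy: distances to unvisited — Pine=12, Knoll=16, Maris=19, Quarry=22, Hadley=34. Nearest is Pine (12).
From Pine: distances to unvisited — Maris=7, Quarry=10, Knoll=19, Hadley=22. Nearest is Maris (7).
From Maris: distances to unvisited — Quarry=3, Hadley=15, Knoll=23. Nearest is Quarry (3).
From Quarry: distances to unvisited — Hadley=12, Knoll=26. Nearest is Hadley (12).
From Hadley: distances to unvisited — Knoll=32. Nearest is Knoll (32).
Return Knoll→Oak: 22.
Total = 6 + 12 + 7 + 3 + 12 + 32 + 22 = 94.

Total distance 94 blocks via the nearest-neighbour route Oak → Ivy → Pine → Maris → Quarry → Hadley → Knoll → Oak.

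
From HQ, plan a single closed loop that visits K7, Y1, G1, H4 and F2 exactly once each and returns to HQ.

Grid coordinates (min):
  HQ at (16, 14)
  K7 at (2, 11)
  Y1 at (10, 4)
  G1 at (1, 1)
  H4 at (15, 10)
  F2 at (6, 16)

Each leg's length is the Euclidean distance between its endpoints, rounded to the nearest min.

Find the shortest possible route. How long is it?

Shortest round trip = 47 min.

HQ-K7-Y1-G1-H4-F2-HQ: 14+11+9+17+11+10 = 72
HQ-K7-Y1-G1-F2-H4-HQ: 14+11+9+16+11+4 = 65
HQ-K7-Y1-H4-G1-F2-HQ: 14+11+8+17+16+10 = 76
HQ-K7-Y1-H4-F2-G1-HQ: 14+11+8+11+16+20 = 80
HQ-K7-Y1-F2-G1-H4-HQ: 14+11+13+16+17+4 = 75
HQ-K7-Y1-F2-H4-G1-HQ: 14+11+13+11+17+20 = 86
HQ-K7-G1-Y1-H4-F2-HQ: 14+10+9+8+11+10 = 62
HQ-K7-G1-Y1-F2-H4-HQ: 14+10+9+13+11+4 = 61
HQ-K7-G1-H4-Y1-F2-HQ: 14+10+17+8+13+10 = 72
HQ-K7-G1-H4-F2-Y1-HQ: 14+10+17+11+13+12 = 77
HQ-K7-G1-F2-Y1-H4-HQ: 14+10+16+13+8+4 = 65
HQ-K7-G1-F2-H4-Y1-HQ: 14+10+16+11+8+12 = 71
HQ-K7-H4-Y1-G1-F2-HQ: 14+13+8+9+16+10 = 70
HQ-K7-H4-Y1-F2-G1-HQ: 14+13+8+13+16+20 = 84
… (46 more)
HQ-H4-Y1-G1-K7-F2-HQ: 4+8+9+10+6+10 = 47  ← best
The minimum is 47.
One optimal route: HQ → H4 → Y1 → G1 → K7 → F2 → HQ (or its reverse).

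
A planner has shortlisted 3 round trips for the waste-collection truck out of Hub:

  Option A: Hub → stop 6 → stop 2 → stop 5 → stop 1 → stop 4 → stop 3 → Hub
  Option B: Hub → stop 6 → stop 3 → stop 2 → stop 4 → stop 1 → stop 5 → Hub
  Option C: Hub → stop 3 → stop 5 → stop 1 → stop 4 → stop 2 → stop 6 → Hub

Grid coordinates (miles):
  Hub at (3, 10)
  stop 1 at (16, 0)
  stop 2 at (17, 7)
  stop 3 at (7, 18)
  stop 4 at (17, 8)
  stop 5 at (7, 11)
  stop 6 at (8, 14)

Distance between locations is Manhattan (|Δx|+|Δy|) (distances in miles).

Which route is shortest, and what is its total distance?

Option A: 9 + 16 + 14 + 20 + 9 + 20 + 12 = 100
Option B: 9 + 5 + 21 + 1 + 9 + 20 + 5 = 70
Option C: 12 + 7 + 20 + 9 + 1 + 16 + 9 = 74

70 miles — Option B is the shortest.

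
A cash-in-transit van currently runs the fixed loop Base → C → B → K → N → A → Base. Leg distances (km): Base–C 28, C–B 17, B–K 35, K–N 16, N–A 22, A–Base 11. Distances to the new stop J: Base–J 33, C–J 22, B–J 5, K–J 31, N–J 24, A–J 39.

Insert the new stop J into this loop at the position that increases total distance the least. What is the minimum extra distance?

Insertion cost between consecutive stops i–j is d(i,J) + d(J,j) − d(i,j):
  between Base and C: 33 + 22 − 28 = 27
  between C and B: 22 + 5 − 17 = 10
  between B and K: 5 + 31 − 35 = 1
  between K and N: 31 + 24 − 16 = 39
  between N and A: 24 + 39 − 22 = 41
  between A and Base: 39 + 33 − 11 = 61
Cheapest insertion is between B and K, adding 1.
New total = 129 + 1 = 130.

Adding 1 km by placing J on the B–K leg.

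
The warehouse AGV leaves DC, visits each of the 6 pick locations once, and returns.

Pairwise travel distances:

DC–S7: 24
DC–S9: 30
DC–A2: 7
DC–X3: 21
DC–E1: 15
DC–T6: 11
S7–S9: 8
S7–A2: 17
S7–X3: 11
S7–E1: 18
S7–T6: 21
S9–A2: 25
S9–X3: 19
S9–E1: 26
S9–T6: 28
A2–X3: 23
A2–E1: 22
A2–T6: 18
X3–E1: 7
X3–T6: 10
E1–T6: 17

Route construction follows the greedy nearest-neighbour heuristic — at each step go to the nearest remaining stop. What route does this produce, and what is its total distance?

DC → [A2:7 / T6:11 / E1:15 / X3:21 / S7:24 / S9:30] → A2 (7)
A2 → [S7:17 / T6:18 / E1:22 / X3:23 / S9:25] → S7 (17)
S7 → [S9:8 / X3:11 / E1:18 / T6:21] → S9 (8)
S9 → [X3:19 / E1:26 / T6:28] → X3 (19)
X3 → [E1:7 / T6:10] → E1 (7)
E1 → [T6:17] → T6 (17)
Return T6→DC: 11.
Total = 7 + 17 + 8 + 19 + 7 + 17 + 11 = 86.

Total distance 86 via the nearest-neighbour route DC → A2 → S7 → S9 → X3 → E1 → T6 → DC.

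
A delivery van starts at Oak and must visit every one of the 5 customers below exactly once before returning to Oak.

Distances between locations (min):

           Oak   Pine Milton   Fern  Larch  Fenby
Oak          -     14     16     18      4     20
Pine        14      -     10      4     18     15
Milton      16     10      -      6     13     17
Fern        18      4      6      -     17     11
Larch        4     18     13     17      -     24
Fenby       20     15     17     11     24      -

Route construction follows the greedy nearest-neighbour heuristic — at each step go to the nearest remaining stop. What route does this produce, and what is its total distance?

From Oak: distances to unvisited — Larch=4, Pine=14, Milton=16, Fern=18, Fenby=20. Nearest is Larch (4).
From Larch: distances to unvisited — Milton=13, Fern=17, Pine=18, Fenby=24. Nearest is Milton (13).
From Milton: distances to unvisited — Fern=6, Pine=10, Fenby=17. Nearest is Fern (6).
From Fern: distances to unvisited — Pine=4, Fenby=11. Nearest is Pine (4).
From Pine: distances to unvisited — Fenby=15. Nearest is Fenby (15).
Return Fenby→Oak: 20.
Total = 4 + 13 + 6 + 4 + 15 + 20 = 62.

Total distance 62 min via the nearest-neighbour route Oak → Larch → Milton → Fern → Pine → Fenby → Oak.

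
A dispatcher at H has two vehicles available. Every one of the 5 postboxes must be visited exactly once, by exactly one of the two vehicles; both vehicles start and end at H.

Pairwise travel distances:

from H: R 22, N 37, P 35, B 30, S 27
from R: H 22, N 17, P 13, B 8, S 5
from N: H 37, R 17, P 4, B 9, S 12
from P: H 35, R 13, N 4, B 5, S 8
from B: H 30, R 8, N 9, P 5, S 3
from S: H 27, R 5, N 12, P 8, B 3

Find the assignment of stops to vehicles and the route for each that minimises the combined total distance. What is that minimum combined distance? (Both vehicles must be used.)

Minimum combined distance: 120.

There are 2^4 − 1 = 15 ways to divide the 5 stops into two non-empty groups. For each, the best each vehicle can do is its own shortest tour through its group:
  {R} + {N, P, B, S}: 44 + 76 = 120
  {N} + {R, P, B, S}: 74 + 70 = 144
  {R, N} + {P, B, S}: 76 + 70 = 146
  {P} + {R, N, B, S}: 70 + 76 = 146
  {R, P} + {N, B, S}: 70 + 76 = 146
  {N, P} + {R, B, S}: 76 + 60 = 136
  … (15 splits in total)
Best: vehicle 1 H → R → H = 44; vehicle 2 H → N → P → B → S → H = 76; combined 120.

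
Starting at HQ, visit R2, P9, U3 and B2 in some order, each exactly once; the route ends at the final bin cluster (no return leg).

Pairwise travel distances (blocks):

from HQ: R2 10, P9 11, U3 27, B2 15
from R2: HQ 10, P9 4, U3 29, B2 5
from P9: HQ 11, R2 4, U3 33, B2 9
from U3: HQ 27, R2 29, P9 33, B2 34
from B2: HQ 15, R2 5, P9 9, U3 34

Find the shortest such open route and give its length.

There are 4! = 24 possible orderings.
HQ - R2 - P9 - U3 - B2: 10+4+33+34 = 81
HQ - R2 - P9 - B2 - U3: 10+4+9+34 = 57
HQ - R2 - U3 - P9 - B2: 10+29+33+9 = 81
HQ - R2 - U3 - B2 - P9: 10+29+34+9 = 82
HQ - R2 - B2 - P9 - U3: 10+5+9+33 = 57
HQ - R2 - B2 - U3 - P9: 10+5+34+33 = 82
HQ - P9 - R2 - U3 - B2: 11+4+29+34 = 78
HQ - P9 - R2 - B2 - U3: 11+4+5+34 = 54
HQ - P9 - U3 - R2 - B2: 11+33+29+5 = 78
HQ - P9 - U3 - B2 - R2: 11+33+34+5 = 83
HQ - P9 - B2 - R2 - U3: 11+9+5+29 = 54
HQ - P9 - B2 - U3 - R2: 11+9+34+29 = 83
HQ - U3 - R2 - P9 - B2: 27+29+4+9 = 69
HQ - U3 - R2 - B2 - P9: 27+29+5+9 = 70
… (10 more)
The minimum is 54.
One shortest path: HQ → P9 → R2 → B2 → U3.

Minimum one-way distance = 54 blocks.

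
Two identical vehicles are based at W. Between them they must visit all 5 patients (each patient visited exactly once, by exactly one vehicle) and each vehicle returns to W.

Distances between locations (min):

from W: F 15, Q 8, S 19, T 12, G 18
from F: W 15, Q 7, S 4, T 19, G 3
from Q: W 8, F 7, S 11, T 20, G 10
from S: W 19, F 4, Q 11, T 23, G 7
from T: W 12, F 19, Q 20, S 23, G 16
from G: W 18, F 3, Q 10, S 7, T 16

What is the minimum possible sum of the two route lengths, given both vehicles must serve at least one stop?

Try each way of splitting the stops between the two vehicles (each non-empty) and, for each split, find the best tour for each vehicle:
  {F} + {Q, S, T, G}: 30 + 54 = 84
  {Q} + {F, S, T, G}: 16 + 54 = 70
  {F, Q} + {S, T, G}: 30 + 54 = 84
  {S} + {F, Q, T, G}: 38 + 46 = 84
  {F, S} + {Q, T, G}: 38 + 46 = 84
  {Q, S} + {F, T, G}: 38 + 46 = 84
  … (15 splits in total)
  {T} + {F, Q, S, G}: 24 + 44 = 68  ← best
Best: vehicle 1 W → T → W = 24; vehicle 2 W → F → S → G → Q → W = 44; combined 68.

Minimum combined distance: 68 min.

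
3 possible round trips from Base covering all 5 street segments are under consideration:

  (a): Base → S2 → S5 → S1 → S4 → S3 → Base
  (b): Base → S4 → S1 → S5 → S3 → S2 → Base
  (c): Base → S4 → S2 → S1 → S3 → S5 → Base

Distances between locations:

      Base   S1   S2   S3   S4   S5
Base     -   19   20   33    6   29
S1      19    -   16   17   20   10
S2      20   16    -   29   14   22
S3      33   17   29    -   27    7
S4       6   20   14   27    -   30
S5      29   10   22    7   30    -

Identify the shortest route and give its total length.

(a): 20 + 22 + 10 + 20 + 27 + 33 = 132
(b): 6 + 20 + 10 + 7 + 29 + 20 = 92
(c): 6 + 14 + 16 + 17 + 7 + 29 = 89

89 — (c) is the shortest.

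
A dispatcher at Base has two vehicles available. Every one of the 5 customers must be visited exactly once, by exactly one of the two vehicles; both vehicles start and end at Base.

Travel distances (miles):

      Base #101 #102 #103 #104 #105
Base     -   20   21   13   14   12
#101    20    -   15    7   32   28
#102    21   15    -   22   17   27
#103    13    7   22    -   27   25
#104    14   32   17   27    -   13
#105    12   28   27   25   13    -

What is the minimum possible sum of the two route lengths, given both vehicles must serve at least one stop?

There are 2^4 − 1 = 15 ways to divide the 5 stops into two non-empty groups. For each, the best each vehicle can do is its own shortest tour through its group:
  {#101} + {#102, #103, #104, #105}: 40 + 77 = 117
  {#102} + {#101, #103, #104, #105}: 42 + 75 = 117
  {#101, #102} + {#103, #104, #105}: 56 + 65 = 121
  {#103} + {#101, #102, #104, #105}: 26 + 77 = 103
  {#101, #103} + {#102, #104, #105}: 40 + 63 = 103
  {#102, #103} + {#101, #104, #105}: 56 + 75 = 131
  … (15 splits in total)
  {#101, #102, #103, #104} + {#105}: 66 + 24 = 90  ← best
Best: vehicle 1 Base → #103 → #101 → #102 → #104 → Base = 66; vehicle 2 Base → #105 → Base = 24; combined 90.

Minimum combined distance: 90 miles.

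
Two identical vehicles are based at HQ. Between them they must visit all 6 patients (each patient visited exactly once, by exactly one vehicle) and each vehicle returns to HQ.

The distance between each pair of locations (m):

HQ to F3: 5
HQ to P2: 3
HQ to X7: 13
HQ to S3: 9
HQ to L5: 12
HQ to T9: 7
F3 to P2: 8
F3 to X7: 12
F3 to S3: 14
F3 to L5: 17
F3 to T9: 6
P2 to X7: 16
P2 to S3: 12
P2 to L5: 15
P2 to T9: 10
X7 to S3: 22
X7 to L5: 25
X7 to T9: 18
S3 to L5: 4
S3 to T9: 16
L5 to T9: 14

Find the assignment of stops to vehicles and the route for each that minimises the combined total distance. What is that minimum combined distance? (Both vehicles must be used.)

64 m — the smallest possible combined total.

Check every non-empty split of the stops between the two vehicles; for each half take its own optimal tour:
  {F3} + {P2, X7, S3, L5, T9}: 10 + 64 = 74
  {P2} + {F3, X7, S3, L5, T9}: 6 + 58 = 64
  {F3, P2} + {X7, S3, L5, T9}: 16 + 58 = 74
  {X7} + {F3, P2, S3, L5, T9}: 26 + 44 = 70
  {F3, X7} + {P2, S3, L5, T9}: 30 + 40 = 70
  {P2, X7} + {F3, S3, L5, T9}: 32 + 38 = 70
  … (31 splits in total)
Best: vehicle 1 HQ → P2 → HQ = 6; vehicle 2 HQ → X7 → F3 → T9 → L5 → S3 → HQ = 58; combined 64.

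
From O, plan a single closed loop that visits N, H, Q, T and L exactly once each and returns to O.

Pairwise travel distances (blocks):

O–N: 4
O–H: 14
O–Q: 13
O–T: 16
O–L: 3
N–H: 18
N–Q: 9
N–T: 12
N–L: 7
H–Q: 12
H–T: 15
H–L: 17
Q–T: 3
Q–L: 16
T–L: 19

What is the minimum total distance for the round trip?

With 5 stops there are 5!/2 = 60 distinct round trips (a route and its reverse cost the same).
O→N→H→Q→T→L→O: 4+18+12+3+19+3 = 59
O→N→H→Q→L→T→O: 4+18+12+16+19+16 = 85
O→N→H→T→Q→L→O: 4+18+15+3+16+3 = 59
O→N→H→T→L→Q→O: 4+18+15+19+16+13 = 85
O→N→H→L→Q→T→O: 4+18+17+16+3+16 = 74
O→N→H→L→T→Q→O: 4+18+17+19+3+13 = 74
O→N→Q→H→T→L→O: 4+9+12+15+19+3 = 62
O→N→Q→H→L→T→O: 4+9+12+17+19+16 = 77
O→N→Q→T→H→L→O: 4+9+3+15+17+3 = 51
O→N→Q→T→L→H→O: 4+9+3+19+17+14 = 66
O→N→Q→L→H→T→O: 4+9+16+17+15+16 = 77
O→N→Q→L→T→H→O: 4+9+16+19+15+14 = 77
O→N→T→H→Q→L→O: 4+12+15+12+16+3 = 62
O→N→T→H→L→Q→O: 4+12+15+17+16+13 = 77
… (46 more)
The minimum is 51.
One optimal route: O → N → Q → T → H → L → O (or its reverse).

Minimum total distance: 51 blocks.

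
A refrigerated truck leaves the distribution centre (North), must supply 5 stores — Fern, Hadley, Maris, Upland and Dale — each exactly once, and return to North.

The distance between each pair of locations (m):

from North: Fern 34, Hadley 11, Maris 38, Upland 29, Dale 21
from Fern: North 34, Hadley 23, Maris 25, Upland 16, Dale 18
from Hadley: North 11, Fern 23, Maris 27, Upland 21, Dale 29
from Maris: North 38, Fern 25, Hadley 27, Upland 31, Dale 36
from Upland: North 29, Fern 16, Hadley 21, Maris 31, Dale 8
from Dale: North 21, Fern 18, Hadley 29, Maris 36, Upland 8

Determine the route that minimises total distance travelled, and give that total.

Shortest round trip = 108 m.

North-Fern-Hadley-Maris-Upland-Dale-North: 34+23+27+31+8+21 = 144
North-Fern-Hadley-Maris-Dale-Upland-North: 34+23+27+36+8+29 = 157
North-Fern-Hadley-Upland-Maris-Dale-North: 34+23+21+31+36+21 = 166
North-Fern-Hadley-Upland-Dale-Maris-North: 34+23+21+8+36+38 = 160
North-Fern-Hadley-Dale-Maris-Upland-North: 34+23+29+36+31+29 = 182
North-Fern-Hadley-Dale-Upland-Maris-North: 34+23+29+8+31+38 = 163
North-Fern-Maris-Hadley-Upland-Dale-North: 34+25+27+21+8+21 = 136
North-Fern-Maris-Hadley-Dale-Upland-North: 34+25+27+29+8+29 = 152
North-Fern-Maris-Upland-Hadley-Dale-North: 34+25+31+21+29+21 = 161
North-Fern-Maris-Upland-Dale-Hadley-North: 34+25+31+8+29+11 = 138
North-Fern-Maris-Dale-Hadley-Upland-North: 34+25+36+29+21+29 = 174
North-Fern-Maris-Dale-Upland-Hadley-North: 34+25+36+8+21+11 = 135
North-Fern-Upland-Hadley-Maris-Dale-North: 34+16+21+27+36+21 = 155
North-Fern-Upland-Hadley-Dale-Maris-North: 34+16+21+29+36+38 = 174
… (46 more)
North-Hadley-Maris-Fern-Upland-Dale-North: 11+27+25+16+8+21 = 108  ← best
The minimum is 108.
One optimal route: North → Hadley → Maris → Fern → Upland → Dale → North (or its reverse).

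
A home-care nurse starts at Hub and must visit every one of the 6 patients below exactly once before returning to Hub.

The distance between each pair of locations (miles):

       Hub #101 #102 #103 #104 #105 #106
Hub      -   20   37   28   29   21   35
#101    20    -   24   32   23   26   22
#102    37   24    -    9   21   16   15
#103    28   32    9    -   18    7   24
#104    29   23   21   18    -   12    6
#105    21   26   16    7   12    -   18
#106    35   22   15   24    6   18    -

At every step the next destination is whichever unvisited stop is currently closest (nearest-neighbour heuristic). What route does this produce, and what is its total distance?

From Hub: distances to unvisited — #101=20, #105=21, #103=28, #104=29, #106=35, #102=37. Nearest is #101 (20).
From #101: distances to unvisited — #106=22, #104=23, #102=24, #105=26, #103=32. Nearest is #106 (22).
From #106: distances to unvisited — #104=6, #102=15, #105=18, #103=24. Nearest is #104 (6).
From #104: distances to unvisited — #105=12, #103=18, #102=21. Nearest is #105 (12).
From #105: distances to unvisited — #103=7, #102=16. Nearest is #103 (7).
From #103: distances to unvisited — #102=9. Nearest is #102 (9).
Return #102→Hub: 37.
Total = 20 + 22 + 6 + 12 + 7 + 9 + 37 = 113.

Nearest-neighbour total = 113 miles; route Hub → #101 → #106 → #104 → #105 → #103 → #102 → Hub.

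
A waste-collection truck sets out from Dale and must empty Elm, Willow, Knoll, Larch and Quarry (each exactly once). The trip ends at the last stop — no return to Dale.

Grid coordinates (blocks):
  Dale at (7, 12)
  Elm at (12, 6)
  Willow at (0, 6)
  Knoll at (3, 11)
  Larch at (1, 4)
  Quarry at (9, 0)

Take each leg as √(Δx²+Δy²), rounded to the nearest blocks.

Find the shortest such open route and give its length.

There are 5! = 120 possible orderings.
Dale - Elm - Willow - Knoll - Larch - Quarry: 8+12+6+7+9 = 42
Dale - Elm - Willow - Knoll - Quarry - Larch: 8+12+6+13+9 = 48
Dale - Elm - Willow - Larch - Knoll - Quarry: 8+12+2+7+13 = 42
Dale - Elm - Willow - Larch - Quarry - Knoll: 8+12+2+9+13 = 44
Dale - Elm - Willow - Quarry - Knoll - Larch: 8+12+11+13+7 = 51
Dale - Elm - Willow - Quarry - Larch - Knoll: 8+12+11+9+7 = 47
Dale - Elm - Knoll - Willow - Larch - Quarry: 8+10+6+2+9 = 35
Dale - Elm - Knoll - Willow - Quarry - Larch: 8+10+6+11+9 = 44
Dale - Elm - Knoll - Larch - Willow - Quarry: 8+10+7+2+11 = 38
Dale - Elm - Knoll - Larch - Quarry - Willow: 8+10+7+9+11 = 45
Dale - Elm - Knoll - Quarry - Willow - Larch: 8+10+13+11+2 = 44
Dale - Elm - Knoll - Quarry - Larch - Willow: 8+10+13+9+2 = 42
Dale - Elm - Larch - Willow - Knoll - Quarry: 8+11+2+6+13 = 40
Dale - Elm - Larch - Willow - Quarry - Knoll: 8+11+2+11+13 = 45
… (106 more)
Dale - Knoll - Willow - Larch - Quarry - Elm: 4+6+2+9+7 = 28  ← best
The minimum is 28.
One shortest path: Dale → Knoll → Willow → Larch → Quarry → Elm.

Shortest open route: 28 blocks.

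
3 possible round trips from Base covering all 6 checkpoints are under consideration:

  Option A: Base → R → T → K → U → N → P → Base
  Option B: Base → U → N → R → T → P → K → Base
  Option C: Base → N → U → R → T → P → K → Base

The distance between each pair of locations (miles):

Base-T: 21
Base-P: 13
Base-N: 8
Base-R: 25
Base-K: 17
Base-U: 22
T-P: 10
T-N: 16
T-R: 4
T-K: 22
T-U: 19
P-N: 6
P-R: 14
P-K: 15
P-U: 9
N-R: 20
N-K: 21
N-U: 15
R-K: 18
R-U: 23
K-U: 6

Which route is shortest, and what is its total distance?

Option A: 25 + 4 + 22 + 6 + 15 + 6 + 13 = 91
Option B: 22 + 15 + 20 + 4 + 10 + 15 + 17 = 103
Option C: 8 + 15 + 23 + 4 + 10 + 15 + 17 = 92

Shortest is Option A, total 91 miles.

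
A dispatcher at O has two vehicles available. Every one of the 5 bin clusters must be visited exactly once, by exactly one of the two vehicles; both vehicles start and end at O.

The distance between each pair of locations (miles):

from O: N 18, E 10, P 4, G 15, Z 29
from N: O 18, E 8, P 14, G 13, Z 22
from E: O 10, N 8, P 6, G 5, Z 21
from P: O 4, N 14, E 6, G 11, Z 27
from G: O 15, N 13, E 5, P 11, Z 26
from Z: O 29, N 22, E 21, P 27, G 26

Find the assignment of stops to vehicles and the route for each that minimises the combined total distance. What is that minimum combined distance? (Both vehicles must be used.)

Try each way of splitting the stops between the two vehicles (each non-empty) and, for each split, find the best tour for each vehicle:
  {N} + {E, P, G, Z}: 36 + 70 = 106
  {E} + {N, P, G, Z}: 20 + 79 = 99
  {N, E} + {P, G, Z}: 36 + 70 = 106
  {P} + {N, E, G, Z}: 8 + 79 = 87
  {N, P} + {E, G, Z}: 36 + 70 = 106
  {E, P} + {N, G, Z}: 20 + 79 = 99
  … (15 splits in total)
Best: vehicle 1 O → P → O = 8; vehicle 2 O → E → G → N → Z → O = 79; combined 87.

87 miles — the smallest possible combined total.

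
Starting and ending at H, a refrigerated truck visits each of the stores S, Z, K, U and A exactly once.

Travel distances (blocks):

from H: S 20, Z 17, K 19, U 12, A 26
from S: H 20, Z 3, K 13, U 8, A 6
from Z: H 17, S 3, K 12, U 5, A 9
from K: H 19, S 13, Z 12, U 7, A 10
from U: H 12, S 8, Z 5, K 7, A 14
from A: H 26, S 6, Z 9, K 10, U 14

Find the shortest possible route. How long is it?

55 blocks — the shortest possible round trip.

With 5 stops there are 5!/2 = 60 distinct round trips (a route and its reverse cost the same).
H - S - Z - K - U - A - H: 20+3+12+7+14+26 = 82
H - S - Z - K - A - U - H: 20+3+12+10+14+12 = 71
H - S - Z - U - K - A - H: 20+3+5+7+10+26 = 71
H - S - Z - U - A - K - H: 20+3+5+14+10+19 = 71
H - S - Z - A - K - U - H: 20+3+9+10+7+12 = 61
H - S - Z - A - U - K - H: 20+3+9+14+7+19 = 72
H - S - K - Z - U - A - H: 20+13+12+5+14+26 = 90
H - S - K - Z - A - U - H: 20+13+12+9+14+12 = 80
H - S - K - U - Z - A - H: 20+13+7+5+9+26 = 80
H - S - K - U - A - Z - H: 20+13+7+14+9+17 = 80
H - S - K - A - Z - U - H: 20+13+10+9+5+12 = 69
H - S - K - A - U - Z - H: 20+13+10+14+5+17 = 79
H - S - U - Z - K - A - H: 20+8+5+12+10+26 = 81
H - S - U - Z - A - K - H: 20+8+5+9+10+19 = 71
… (46 more)
H - Z - S - A - K - U - H: 17+3+6+10+7+12 = 55  ← best
The minimum is 55.
One optimal route: H → Z → S → A → K → U → H (or its reverse).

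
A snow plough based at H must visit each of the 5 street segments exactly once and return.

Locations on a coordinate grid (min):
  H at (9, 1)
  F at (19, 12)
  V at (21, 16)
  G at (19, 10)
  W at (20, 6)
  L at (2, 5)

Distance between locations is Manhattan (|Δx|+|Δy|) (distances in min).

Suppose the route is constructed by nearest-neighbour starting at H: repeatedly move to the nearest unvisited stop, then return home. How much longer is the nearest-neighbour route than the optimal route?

2 min longer than the optimal tour.

H: L=11, W=16, G=19, F=21, V=27 ⇒ L
L: W=19, G=22, F=24, V=30 ⇒ W
W: G=5, F=7, V=11 ⇒ G
G: F=2, V=8 ⇒ F
F: V=6 ⇒ V
NN route H → L → W → G → F → V → H costs 70.
Optimal: H → G → F → V → W → L → H costs 68 (by enumerating all 60 distinct tours).
Excess = 70 − 68 = 2.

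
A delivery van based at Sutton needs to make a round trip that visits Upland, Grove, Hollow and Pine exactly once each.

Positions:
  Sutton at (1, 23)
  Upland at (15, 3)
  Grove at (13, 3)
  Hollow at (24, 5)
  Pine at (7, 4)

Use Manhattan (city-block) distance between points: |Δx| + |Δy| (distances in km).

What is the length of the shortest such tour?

There are 12 distinct closed tours to check (reversals are equivalent).
Sutton - Upland - Grove - Hollow - Pine - Sutton: 34+2+13+18+25 = 92
Sutton - Upland - Grove - Pine - Hollow - Sutton: 34+2+7+18+41 = 102
Sutton - Upland - Hollow - Grove - Pine - Sutton: 34+11+13+7+25 = 90
Sutton - Upland - Hollow - Pine - Grove - Sutton: 34+11+18+7+32 = 102
Sutton - Upland - Pine - Grove - Hollow - Sutton: 34+9+7+13+41 = 104
Sutton - Upland - Pine - Hollow - Grove - Sutton: 34+9+18+13+32 = 106
Sutton - Grove - Upland - Hollow - Pine - Sutton: 32+2+11+18+25 = 88
Sutton - Grove - Upland - Pine - Hollow - Sutton: 32+2+9+18+41 = 102
Sutton - Grove - Hollow - Upland - Pine - Sutton: 32+13+11+9+25 = 90
Sutton - Grove - Pine - Upland - Hollow - Sutton: 32+7+9+11+41 = 100
Sutton - Hollow - Upland - Grove - Pine - Sutton: 41+11+2+7+25 = 86
Sutton - Hollow - Grove - Upland - Pine - Sutton: 41+13+2+9+25 = 90
The minimum is 86.
One optimal route: Sutton → Hollow → Upland → Grove → Pine → Sutton (or its reverse).

86 km — the shortest possible round trip.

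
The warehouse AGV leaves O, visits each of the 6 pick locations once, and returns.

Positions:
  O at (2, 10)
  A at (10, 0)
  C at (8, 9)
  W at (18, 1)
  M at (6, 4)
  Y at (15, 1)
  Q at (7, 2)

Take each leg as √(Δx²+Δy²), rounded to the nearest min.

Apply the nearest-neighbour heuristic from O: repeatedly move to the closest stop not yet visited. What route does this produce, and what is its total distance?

From O: distances to unvisited — C=6, M=7, Q=9, A=13, Y=16, W=18. Nearest is C (6).
From C: distances to unvisited — M=5, Q=7, A=9, Y=11, W=13. Nearest is M (5).
From M: distances to unvisited — Q=2, A=6, Y=9, W=12. Nearest is Q (2).
From Q: distances to unvisited — A=4, Y=8, W=11. Nearest is A (4).
From A: distances to unvisited — Y=5, W=8. Nearest is Y (5).
From Y: distances to unvisited — W=3. Nearest is W (3).
Return W→O: 18.
Total = 6 + 5 + 2 + 4 + 5 + 3 + 18 = 43.

Total distance 43 min via the nearest-neighbour route O → C → M → Q → A → Y → W → O.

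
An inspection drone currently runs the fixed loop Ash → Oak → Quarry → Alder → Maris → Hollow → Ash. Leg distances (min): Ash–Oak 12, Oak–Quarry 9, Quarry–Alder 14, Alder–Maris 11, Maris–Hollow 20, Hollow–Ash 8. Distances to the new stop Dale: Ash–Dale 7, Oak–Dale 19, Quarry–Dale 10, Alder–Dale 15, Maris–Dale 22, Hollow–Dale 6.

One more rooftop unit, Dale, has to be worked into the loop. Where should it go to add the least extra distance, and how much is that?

+5 min — insert Dale between Hollow and Ash.

Insertion cost between consecutive stops i–j is d(i,Dale) + d(Dale,j) − d(i,j):
  between Ash and Oak: 7 + 19 − 12 = 14
  between Oak and Quarry: 19 + 10 − 9 = 20
  between Quarry and Alder: 10 + 15 − 14 = 11
  between Alder and Maris: 15 + 22 − 11 = 26
  between Maris and Hollow: 22 + 6 − 20 = 8
  between Hollow and Ash: 6 + 7 − 8 = 5
Cheapest insertion is between Hollow and Ash, adding 5.
New total = 74 + 5 = 79.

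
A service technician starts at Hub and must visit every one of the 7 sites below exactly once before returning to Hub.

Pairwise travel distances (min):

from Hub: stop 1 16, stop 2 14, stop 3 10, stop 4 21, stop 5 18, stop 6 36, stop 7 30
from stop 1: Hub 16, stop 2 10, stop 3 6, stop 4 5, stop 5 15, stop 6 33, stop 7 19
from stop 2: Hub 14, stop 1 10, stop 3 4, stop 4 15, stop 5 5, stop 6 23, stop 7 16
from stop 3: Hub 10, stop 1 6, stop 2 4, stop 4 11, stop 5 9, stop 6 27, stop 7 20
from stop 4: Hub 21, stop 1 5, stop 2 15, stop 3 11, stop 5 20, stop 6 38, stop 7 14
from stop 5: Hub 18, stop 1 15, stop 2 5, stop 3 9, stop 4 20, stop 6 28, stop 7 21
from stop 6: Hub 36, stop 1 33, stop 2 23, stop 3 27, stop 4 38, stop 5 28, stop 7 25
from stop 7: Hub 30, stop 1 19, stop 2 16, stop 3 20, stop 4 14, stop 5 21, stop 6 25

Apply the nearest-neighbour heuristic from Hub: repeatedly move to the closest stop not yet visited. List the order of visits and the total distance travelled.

114 min along Hub → stop 3 → stop 2 → stop 5 → stop 1 → stop 4 → stop 7 → stop 6 → Hub.

At Hub the remaining stops are stop 3 10, stop 2 14, stop 1 16, stop 5 18, stop 4 21, stop 7 30, stop 6 36; go to stop 3.
At stop 3 the remaining stops are stop 2 4, stop 1 6, stop 5 9, stop 4 11, stop 7 20, stop 6 27; go to stop 2.
At stop 2 the remaining stops are stop 5 5, stop 1 10, stop 4 15, stop 7 16, stop 6 23; go to stop 5.
At stop 5 the remaining stops are stop 1 15, stop 4 20, stop 7 21, stop 6 28; go to stop 1.
At stop 1 the remaining stops are stop 4 5, stop 7 19, stop 6 33; go to stop 4.
At stop 4 the remaining stops are stop 7 14, stop 6 38; go to stop 7.
At stop 7 the remaining stops are stop 6 25; go to stop 6.
Return stop 6→Hub: 36.
Total = 10 + 4 + 5 + 15 + 5 + 14 + 25 + 36 = 114.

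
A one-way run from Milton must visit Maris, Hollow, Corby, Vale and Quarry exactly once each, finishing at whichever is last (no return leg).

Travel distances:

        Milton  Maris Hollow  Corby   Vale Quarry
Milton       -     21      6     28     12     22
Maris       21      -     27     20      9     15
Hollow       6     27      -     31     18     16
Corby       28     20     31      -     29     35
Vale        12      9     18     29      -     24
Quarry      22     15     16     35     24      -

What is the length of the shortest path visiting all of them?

There are 5! = 120 possible orderings.
Milton→Maris→Hollow→Corby→Vale→Quarry: 21+27+31+29+24 = 132
Milton→Maris→Hollow→Corby→Quarry→Vale: 21+27+31+35+24 = 138
Milton→Maris→Hollow→Vale→Corby→Quarry: 21+27+18+29+35 = 130
Milton→Maris→Hollow→Vale→Quarry→Corby: 21+27+18+24+35 = 125
Milton→Maris→Hollow→Quarry→Corby→Vale: 21+27+16+35+29 = 128
Milton→Maris→Hollow→Quarry→Vale→Corby: 21+27+16+24+29 = 117
Milton→Maris→Corby→Hollow→Vale→Quarry: 21+20+31+18+24 = 114
Milton→Maris→Corby→Hollow→Quarry→Vale: 21+20+31+16+24 = 112
Milton→Maris→Corby→Vale→Hollow→Quarry: 21+20+29+18+16 = 104
Milton→Maris→Corby→Vale→Quarry→Hollow: 21+20+29+24+16 = 110
Milton→Maris→Corby→Quarry→Hollow→Vale: 21+20+35+16+18 = 110
Milton→Maris→Corby→Quarry→Vale→Hollow: 21+20+35+24+18 = 118
Milton→Maris→Vale→Hollow→Corby→Quarry: 21+9+18+31+35 = 114
Milton→Maris→Vale→Hollow→Quarry→Corby: 21+9+18+16+35 = 99
… (106 more)
Milton→Hollow→Quarry→Maris→Vale→Corby: 6+16+15+9+29 = 75  ← best
The minimum is 75.
One shortest path: Milton → Hollow → Quarry → Maris → Vale → Corby.

Minimum one-way distance = 75.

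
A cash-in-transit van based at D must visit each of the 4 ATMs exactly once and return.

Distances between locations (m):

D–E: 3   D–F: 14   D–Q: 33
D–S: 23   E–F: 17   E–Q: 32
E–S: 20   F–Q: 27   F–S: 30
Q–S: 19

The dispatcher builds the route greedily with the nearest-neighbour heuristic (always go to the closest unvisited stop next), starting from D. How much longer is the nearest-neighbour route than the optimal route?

Excess over optimum: 6 m.

From D: E=3, F=14, S=23, Q=33 → choose E (3).
From E: F=17, S=20, Q=32 → choose F (17).
From F: Q=27, S=30 → choose Q (27).
From Q: S=19 → choose S (19).
NN route D → E → F → Q → S → D costs 89.
Optimal: D → E → S → Q → F → D costs 83 (by enumerating all 12 distinct tours).
Excess = 89 − 83 = 6.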